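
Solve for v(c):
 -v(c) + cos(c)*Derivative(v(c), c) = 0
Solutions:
 v(c) = C1*sqrt(sin(c) + 1)/sqrt(sin(c) - 1)


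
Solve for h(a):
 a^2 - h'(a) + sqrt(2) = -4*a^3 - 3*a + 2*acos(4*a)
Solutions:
 h(a) = C1 + a^4 + a^3/3 + 3*a^2/2 - 2*a*acos(4*a) + sqrt(2)*a + sqrt(1 - 16*a^2)/2


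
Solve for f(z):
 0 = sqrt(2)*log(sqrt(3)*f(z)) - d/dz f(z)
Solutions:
 -sqrt(2)*Integral(1/(2*log(_y) + log(3)), (_y, f(z))) = C1 - z


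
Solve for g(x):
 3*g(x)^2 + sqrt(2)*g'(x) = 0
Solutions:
 g(x) = 2/(C1 + 3*sqrt(2)*x)


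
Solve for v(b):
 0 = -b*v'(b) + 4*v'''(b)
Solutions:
 v(b) = C1 + Integral(C2*airyai(2^(1/3)*b/2) + C3*airybi(2^(1/3)*b/2), b)


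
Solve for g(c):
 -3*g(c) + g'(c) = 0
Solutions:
 g(c) = C1*exp(3*c)


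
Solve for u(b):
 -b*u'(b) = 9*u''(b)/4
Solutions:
 u(b) = C1 + C2*erf(sqrt(2)*b/3)


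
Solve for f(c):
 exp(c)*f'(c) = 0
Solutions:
 f(c) = C1


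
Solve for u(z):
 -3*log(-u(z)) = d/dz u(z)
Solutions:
 -li(-u(z)) = C1 - 3*z


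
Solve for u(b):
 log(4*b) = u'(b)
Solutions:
 u(b) = C1 + b*log(b) - b + b*log(4)


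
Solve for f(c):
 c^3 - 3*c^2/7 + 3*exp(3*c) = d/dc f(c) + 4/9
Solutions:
 f(c) = C1 + c^4/4 - c^3/7 - 4*c/9 + exp(3*c)


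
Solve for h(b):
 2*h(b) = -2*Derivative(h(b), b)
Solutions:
 h(b) = C1*exp(-b)


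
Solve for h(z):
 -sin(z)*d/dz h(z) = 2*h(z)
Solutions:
 h(z) = C1*(cos(z) + 1)/(cos(z) - 1)


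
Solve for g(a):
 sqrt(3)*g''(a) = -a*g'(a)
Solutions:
 g(a) = C1 + C2*erf(sqrt(2)*3^(3/4)*a/6)


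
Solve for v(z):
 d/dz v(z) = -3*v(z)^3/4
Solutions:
 v(z) = -sqrt(2)*sqrt(-1/(C1 - 3*z))
 v(z) = sqrt(2)*sqrt(-1/(C1 - 3*z))


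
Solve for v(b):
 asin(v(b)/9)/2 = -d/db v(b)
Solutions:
 Integral(1/asin(_y/9), (_y, v(b))) = C1 - b/2


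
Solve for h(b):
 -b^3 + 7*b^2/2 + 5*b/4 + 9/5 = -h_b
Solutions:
 h(b) = C1 + b^4/4 - 7*b^3/6 - 5*b^2/8 - 9*b/5


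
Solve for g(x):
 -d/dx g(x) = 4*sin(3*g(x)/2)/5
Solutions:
 4*x/5 + log(cos(3*g(x)/2) - 1)/3 - log(cos(3*g(x)/2) + 1)/3 = C1


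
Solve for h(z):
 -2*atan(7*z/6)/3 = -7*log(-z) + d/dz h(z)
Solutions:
 h(z) = C1 + 7*z*log(-z) - 2*z*atan(7*z/6)/3 - 7*z + 2*log(49*z^2 + 36)/7


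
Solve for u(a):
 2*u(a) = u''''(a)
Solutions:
 u(a) = C1*exp(-2^(1/4)*a) + C2*exp(2^(1/4)*a) + C3*sin(2^(1/4)*a) + C4*cos(2^(1/4)*a)


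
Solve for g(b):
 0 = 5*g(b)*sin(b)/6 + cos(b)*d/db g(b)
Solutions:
 g(b) = C1*cos(b)^(5/6)


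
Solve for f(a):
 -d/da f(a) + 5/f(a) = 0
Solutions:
 f(a) = -sqrt(C1 + 10*a)
 f(a) = sqrt(C1 + 10*a)


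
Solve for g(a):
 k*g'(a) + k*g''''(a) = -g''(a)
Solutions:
 g(a) = C1 + C2*exp(2^(1/3)*a*(6^(1/3)*(sqrt(3)*sqrt(27 + 4/k^3) + 9)^(1/3)/12 - 2^(1/3)*3^(5/6)*I*(sqrt(3)*sqrt(27 + 4/k^3) + 9)^(1/3)/12 + 2/(k*(-3^(1/3) + 3^(5/6)*I)*(sqrt(3)*sqrt(27 + 4/k^3) + 9)^(1/3)))) + C3*exp(2^(1/3)*a*(6^(1/3)*(sqrt(3)*sqrt(27 + 4/k^3) + 9)^(1/3)/12 + 2^(1/3)*3^(5/6)*I*(sqrt(3)*sqrt(27 + 4/k^3) + 9)^(1/3)/12 - 2/(k*(3^(1/3) + 3^(5/6)*I)*(sqrt(3)*sqrt(27 + 4/k^3) + 9)^(1/3)))) + C4*exp(6^(1/3)*a*(-2^(1/3)*(sqrt(3)*sqrt(27 + 4/k^3) + 9)^(1/3) + 2*3^(1/3)/(k*(sqrt(3)*sqrt(27 + 4/k^3) + 9)^(1/3)))/6)


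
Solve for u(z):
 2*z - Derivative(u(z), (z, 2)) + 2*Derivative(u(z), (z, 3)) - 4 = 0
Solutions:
 u(z) = C1 + C2*z + C3*exp(z/2) + z^3/3


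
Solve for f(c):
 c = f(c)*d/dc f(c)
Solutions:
 f(c) = -sqrt(C1 + c^2)
 f(c) = sqrt(C1 + c^2)


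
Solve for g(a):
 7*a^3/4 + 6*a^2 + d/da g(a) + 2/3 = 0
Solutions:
 g(a) = C1 - 7*a^4/16 - 2*a^3 - 2*a/3


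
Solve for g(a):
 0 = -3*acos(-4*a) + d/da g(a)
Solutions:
 g(a) = C1 + 3*a*acos(-4*a) + 3*sqrt(1 - 16*a^2)/4


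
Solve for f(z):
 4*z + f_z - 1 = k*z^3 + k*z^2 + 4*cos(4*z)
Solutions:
 f(z) = C1 + k*z^4/4 + k*z^3/3 - 2*z^2 + z + sin(4*z)


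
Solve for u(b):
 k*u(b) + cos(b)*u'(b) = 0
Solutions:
 u(b) = C1*exp(k*(log(sin(b) - 1) - log(sin(b) + 1))/2)


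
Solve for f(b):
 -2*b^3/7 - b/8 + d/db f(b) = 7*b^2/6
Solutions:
 f(b) = C1 + b^4/14 + 7*b^3/18 + b^2/16


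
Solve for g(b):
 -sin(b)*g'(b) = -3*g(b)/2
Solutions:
 g(b) = C1*(cos(b) - 1)^(3/4)/(cos(b) + 1)^(3/4)


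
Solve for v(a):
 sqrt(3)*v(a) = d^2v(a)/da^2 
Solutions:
 v(a) = C1*exp(-3^(1/4)*a) + C2*exp(3^(1/4)*a)


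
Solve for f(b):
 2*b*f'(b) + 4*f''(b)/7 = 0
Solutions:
 f(b) = C1 + C2*erf(sqrt(7)*b/2)


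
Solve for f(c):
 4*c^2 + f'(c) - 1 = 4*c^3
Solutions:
 f(c) = C1 + c^4 - 4*c^3/3 + c


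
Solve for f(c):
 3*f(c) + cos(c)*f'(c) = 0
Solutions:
 f(c) = C1*(sin(c) - 1)^(3/2)/(sin(c) + 1)^(3/2)


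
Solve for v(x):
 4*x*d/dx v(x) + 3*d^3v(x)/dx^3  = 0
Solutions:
 v(x) = C1 + Integral(C2*airyai(-6^(2/3)*x/3) + C3*airybi(-6^(2/3)*x/3), x)


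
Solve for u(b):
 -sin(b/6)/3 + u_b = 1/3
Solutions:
 u(b) = C1 + b/3 - 2*cos(b/6)


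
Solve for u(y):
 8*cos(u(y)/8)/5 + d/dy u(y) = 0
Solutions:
 8*y/5 - 4*log(sin(u(y)/8) - 1) + 4*log(sin(u(y)/8) + 1) = C1


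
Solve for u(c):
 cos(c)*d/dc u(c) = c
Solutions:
 u(c) = C1 + Integral(c/cos(c), c)


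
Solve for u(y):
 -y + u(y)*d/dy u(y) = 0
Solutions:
 u(y) = -sqrt(C1 + y^2)
 u(y) = sqrt(C1 + y^2)


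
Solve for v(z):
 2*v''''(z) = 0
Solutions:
 v(z) = C1 + C2*z + C3*z^2 + C4*z^3


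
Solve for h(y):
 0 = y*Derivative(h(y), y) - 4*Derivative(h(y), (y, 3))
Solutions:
 h(y) = C1 + Integral(C2*airyai(2^(1/3)*y/2) + C3*airybi(2^(1/3)*y/2), y)


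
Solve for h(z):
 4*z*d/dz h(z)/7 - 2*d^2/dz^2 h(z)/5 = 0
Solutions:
 h(z) = C1 + C2*erfi(sqrt(35)*z/7)


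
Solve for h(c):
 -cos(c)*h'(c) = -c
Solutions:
 h(c) = C1 + Integral(c/cos(c), c)


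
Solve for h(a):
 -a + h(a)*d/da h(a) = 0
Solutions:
 h(a) = -sqrt(C1 + a^2)
 h(a) = sqrt(C1 + a^2)


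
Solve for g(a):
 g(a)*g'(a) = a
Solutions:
 g(a) = -sqrt(C1 + a^2)
 g(a) = sqrt(C1 + a^2)


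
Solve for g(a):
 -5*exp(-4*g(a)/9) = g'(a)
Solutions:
 g(a) = 9*log(-I*(C1 - 20*a/9)^(1/4))
 g(a) = 9*log(I*(C1 - 20*a/9)^(1/4))
 g(a) = 9*log(-(C1 - 20*a/9)^(1/4))
 g(a) = 9*log(C1 - 20*a/9)/4


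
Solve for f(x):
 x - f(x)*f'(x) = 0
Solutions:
 f(x) = -sqrt(C1 + x^2)
 f(x) = sqrt(C1 + x^2)


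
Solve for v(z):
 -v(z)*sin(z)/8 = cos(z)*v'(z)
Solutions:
 v(z) = C1*cos(z)^(1/8)


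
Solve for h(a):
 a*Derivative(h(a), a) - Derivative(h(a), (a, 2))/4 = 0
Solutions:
 h(a) = C1 + C2*erfi(sqrt(2)*a)


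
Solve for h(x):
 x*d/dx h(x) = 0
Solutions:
 h(x) = C1


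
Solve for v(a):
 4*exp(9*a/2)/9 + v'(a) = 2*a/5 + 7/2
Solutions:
 v(a) = C1 + a^2/5 + 7*a/2 - 8*exp(9*a/2)/81


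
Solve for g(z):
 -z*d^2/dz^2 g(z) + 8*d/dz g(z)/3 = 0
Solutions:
 g(z) = C1 + C2*z^(11/3)


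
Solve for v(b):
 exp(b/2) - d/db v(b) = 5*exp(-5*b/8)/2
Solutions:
 v(b) = C1 + 2*exp(b/2) + 4*exp(-5*b/8)


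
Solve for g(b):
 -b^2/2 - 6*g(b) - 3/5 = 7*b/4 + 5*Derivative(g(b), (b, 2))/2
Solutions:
 g(b) = C1*sin(2*sqrt(15)*b/5) + C2*cos(2*sqrt(15)*b/5) - b^2/12 - 7*b/24 - 11/360


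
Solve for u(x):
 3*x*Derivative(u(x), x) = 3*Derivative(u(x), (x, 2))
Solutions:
 u(x) = C1 + C2*erfi(sqrt(2)*x/2)


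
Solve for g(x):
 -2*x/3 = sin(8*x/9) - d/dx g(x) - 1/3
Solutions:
 g(x) = C1 + x^2/3 - x/3 - 9*cos(8*x/9)/8


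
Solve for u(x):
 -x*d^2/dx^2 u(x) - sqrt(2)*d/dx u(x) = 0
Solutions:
 u(x) = C1 + C2*x^(1 - sqrt(2))


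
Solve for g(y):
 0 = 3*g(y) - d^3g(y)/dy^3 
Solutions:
 g(y) = C3*exp(3^(1/3)*y) + (C1*sin(3^(5/6)*y/2) + C2*cos(3^(5/6)*y/2))*exp(-3^(1/3)*y/2)


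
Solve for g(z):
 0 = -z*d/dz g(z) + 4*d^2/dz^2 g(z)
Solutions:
 g(z) = C1 + C2*erfi(sqrt(2)*z/4)


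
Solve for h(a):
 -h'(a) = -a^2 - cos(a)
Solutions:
 h(a) = C1 + a^3/3 + sin(a)


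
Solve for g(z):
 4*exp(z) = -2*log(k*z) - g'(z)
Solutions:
 g(z) = C1 - 2*z*log(k*z) + 2*z - 4*exp(z)


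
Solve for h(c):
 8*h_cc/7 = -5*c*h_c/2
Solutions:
 h(c) = C1 + C2*erf(sqrt(70)*c/8)


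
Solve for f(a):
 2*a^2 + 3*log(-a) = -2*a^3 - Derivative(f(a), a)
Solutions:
 f(a) = C1 - a^4/2 - 2*a^3/3 - 3*a*log(-a) + 3*a


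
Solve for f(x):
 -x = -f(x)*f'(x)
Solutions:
 f(x) = -sqrt(C1 + x^2)
 f(x) = sqrt(C1 + x^2)


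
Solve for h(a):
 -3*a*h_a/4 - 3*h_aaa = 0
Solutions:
 h(a) = C1 + Integral(C2*airyai(-2^(1/3)*a/2) + C3*airybi(-2^(1/3)*a/2), a)


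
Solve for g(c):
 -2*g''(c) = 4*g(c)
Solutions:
 g(c) = C1*sin(sqrt(2)*c) + C2*cos(sqrt(2)*c)


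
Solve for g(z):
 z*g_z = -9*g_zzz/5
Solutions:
 g(z) = C1 + Integral(C2*airyai(-15^(1/3)*z/3) + C3*airybi(-15^(1/3)*z/3), z)


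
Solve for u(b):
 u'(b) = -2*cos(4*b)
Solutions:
 u(b) = C1 - sin(4*b)/2


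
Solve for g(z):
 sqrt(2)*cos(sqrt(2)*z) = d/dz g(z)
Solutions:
 g(z) = C1 + sin(sqrt(2)*z)


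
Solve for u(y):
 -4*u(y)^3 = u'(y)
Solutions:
 u(y) = -sqrt(2)*sqrt(-1/(C1 - 4*y))/2
 u(y) = sqrt(2)*sqrt(-1/(C1 - 4*y))/2


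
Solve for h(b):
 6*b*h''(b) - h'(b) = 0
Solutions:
 h(b) = C1 + C2*b^(7/6)


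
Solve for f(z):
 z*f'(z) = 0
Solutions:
 f(z) = C1


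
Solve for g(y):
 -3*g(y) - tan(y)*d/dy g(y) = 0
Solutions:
 g(y) = C1/sin(y)^3


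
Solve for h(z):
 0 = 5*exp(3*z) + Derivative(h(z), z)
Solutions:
 h(z) = C1 - 5*exp(3*z)/3


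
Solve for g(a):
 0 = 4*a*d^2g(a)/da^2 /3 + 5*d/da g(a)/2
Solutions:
 g(a) = C1 + C2/a^(7/8)


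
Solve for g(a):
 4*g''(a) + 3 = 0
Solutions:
 g(a) = C1 + C2*a - 3*a^2/8


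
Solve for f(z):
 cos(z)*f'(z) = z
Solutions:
 f(z) = C1 + Integral(z/cos(z), z)


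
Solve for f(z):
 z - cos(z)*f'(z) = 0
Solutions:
 f(z) = C1 + Integral(z/cos(z), z)


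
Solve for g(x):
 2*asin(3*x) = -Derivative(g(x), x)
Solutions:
 g(x) = C1 - 2*x*asin(3*x) - 2*sqrt(1 - 9*x^2)/3


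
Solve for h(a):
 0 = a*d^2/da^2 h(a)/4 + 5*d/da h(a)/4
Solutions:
 h(a) = C1 + C2/a^4


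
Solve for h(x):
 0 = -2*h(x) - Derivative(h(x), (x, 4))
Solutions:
 h(x) = (C1*sin(2^(3/4)*x/2) + C2*cos(2^(3/4)*x/2))*exp(-2^(3/4)*x/2) + (C3*sin(2^(3/4)*x/2) + C4*cos(2^(3/4)*x/2))*exp(2^(3/4)*x/2)


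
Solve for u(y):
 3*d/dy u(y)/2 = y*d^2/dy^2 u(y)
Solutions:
 u(y) = C1 + C2*y^(5/2)


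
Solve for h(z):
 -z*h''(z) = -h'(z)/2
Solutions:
 h(z) = C1 + C2*z^(3/2)


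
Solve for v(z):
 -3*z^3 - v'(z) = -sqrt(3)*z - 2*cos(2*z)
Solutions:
 v(z) = C1 - 3*z^4/4 + sqrt(3)*z^2/2 + sin(2*z)


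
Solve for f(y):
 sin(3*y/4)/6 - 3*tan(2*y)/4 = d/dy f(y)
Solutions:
 f(y) = C1 + 3*log(cos(2*y))/8 - 2*cos(3*y/4)/9


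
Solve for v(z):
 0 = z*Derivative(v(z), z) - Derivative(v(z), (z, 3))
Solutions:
 v(z) = C1 + Integral(C2*airyai(z) + C3*airybi(z), z)


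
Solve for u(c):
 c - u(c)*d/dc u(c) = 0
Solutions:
 u(c) = -sqrt(C1 + c^2)
 u(c) = sqrt(C1 + c^2)


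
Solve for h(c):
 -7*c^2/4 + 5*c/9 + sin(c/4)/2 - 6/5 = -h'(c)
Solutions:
 h(c) = C1 + 7*c^3/12 - 5*c^2/18 + 6*c/5 + 2*cos(c/4)


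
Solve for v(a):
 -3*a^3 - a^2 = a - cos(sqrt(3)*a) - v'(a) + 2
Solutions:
 v(a) = C1 + 3*a^4/4 + a^3/3 + a^2/2 + 2*a - sqrt(3)*sin(sqrt(3)*a)/3


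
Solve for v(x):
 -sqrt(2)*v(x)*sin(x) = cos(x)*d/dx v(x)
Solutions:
 v(x) = C1*cos(x)^(sqrt(2))


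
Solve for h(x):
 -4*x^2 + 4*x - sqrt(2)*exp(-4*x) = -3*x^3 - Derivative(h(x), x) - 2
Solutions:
 h(x) = C1 - 3*x^4/4 + 4*x^3/3 - 2*x^2 - 2*x - sqrt(2)*exp(-4*x)/4


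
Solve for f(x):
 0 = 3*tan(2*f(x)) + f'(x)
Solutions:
 f(x) = -asin(C1*exp(-6*x))/2 + pi/2
 f(x) = asin(C1*exp(-6*x))/2


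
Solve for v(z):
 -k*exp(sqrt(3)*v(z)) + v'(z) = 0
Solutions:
 v(z) = sqrt(3)*(2*log(-1/(C1 + k*z)) - log(3))/6


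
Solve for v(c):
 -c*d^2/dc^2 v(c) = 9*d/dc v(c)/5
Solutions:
 v(c) = C1 + C2/c^(4/5)


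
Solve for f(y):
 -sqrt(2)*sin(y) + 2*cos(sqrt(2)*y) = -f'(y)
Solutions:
 f(y) = C1 - sqrt(2)*sin(sqrt(2)*y) - sqrt(2)*cos(y)


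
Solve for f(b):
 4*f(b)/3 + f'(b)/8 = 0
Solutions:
 f(b) = C1*exp(-32*b/3)


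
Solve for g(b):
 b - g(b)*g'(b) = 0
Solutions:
 g(b) = -sqrt(C1 + b^2)
 g(b) = sqrt(C1 + b^2)


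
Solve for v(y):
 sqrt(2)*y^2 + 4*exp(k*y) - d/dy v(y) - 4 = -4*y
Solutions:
 v(y) = C1 + sqrt(2)*y^3/3 + 2*y^2 - 4*y + 4*exp(k*y)/k


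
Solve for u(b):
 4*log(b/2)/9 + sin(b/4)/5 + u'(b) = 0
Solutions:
 u(b) = C1 - 4*b*log(b)/9 + 4*b*log(2)/9 + 4*b/9 + 4*cos(b/4)/5


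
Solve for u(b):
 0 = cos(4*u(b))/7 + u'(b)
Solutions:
 b/7 - log(sin(4*u(b)) - 1)/8 + log(sin(4*u(b)) + 1)/8 = C1


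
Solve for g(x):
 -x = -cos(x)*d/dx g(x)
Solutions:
 g(x) = C1 + Integral(x/cos(x), x)


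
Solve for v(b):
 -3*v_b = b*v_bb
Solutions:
 v(b) = C1 + C2/b^2


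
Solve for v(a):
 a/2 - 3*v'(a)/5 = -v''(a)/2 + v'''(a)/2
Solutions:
 v(a) = C1 + 5*a^2/12 + 25*a/36 + (C2*sin(sqrt(95)*a/10) + C3*cos(sqrt(95)*a/10))*exp(a/2)


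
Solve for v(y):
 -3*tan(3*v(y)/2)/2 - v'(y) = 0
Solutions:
 v(y) = -2*asin(C1*exp(-9*y/4))/3 + 2*pi/3
 v(y) = 2*asin(C1*exp(-9*y/4))/3


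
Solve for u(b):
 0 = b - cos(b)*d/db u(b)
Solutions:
 u(b) = C1 + Integral(b/cos(b), b)


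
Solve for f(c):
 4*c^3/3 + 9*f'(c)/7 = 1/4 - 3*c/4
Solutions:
 f(c) = C1 - 7*c^4/27 - 7*c^2/24 + 7*c/36


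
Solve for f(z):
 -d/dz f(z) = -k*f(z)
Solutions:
 f(z) = C1*exp(k*z)


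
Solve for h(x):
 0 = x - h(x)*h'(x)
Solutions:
 h(x) = -sqrt(C1 + x^2)
 h(x) = sqrt(C1 + x^2)


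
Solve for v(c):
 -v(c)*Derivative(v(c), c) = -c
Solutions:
 v(c) = -sqrt(C1 + c^2)
 v(c) = sqrt(C1 + c^2)


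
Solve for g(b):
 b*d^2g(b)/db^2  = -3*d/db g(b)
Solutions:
 g(b) = C1 + C2/b^2


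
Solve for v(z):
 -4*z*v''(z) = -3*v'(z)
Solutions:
 v(z) = C1 + C2*z^(7/4)


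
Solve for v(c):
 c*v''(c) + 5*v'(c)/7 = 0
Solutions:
 v(c) = C1 + C2*c^(2/7)


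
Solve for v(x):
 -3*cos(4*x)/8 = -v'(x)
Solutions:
 v(x) = C1 + 3*sin(4*x)/32


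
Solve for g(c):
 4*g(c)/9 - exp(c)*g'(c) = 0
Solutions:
 g(c) = C1*exp(-4*exp(-c)/9)


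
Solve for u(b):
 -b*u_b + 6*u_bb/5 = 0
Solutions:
 u(b) = C1 + C2*erfi(sqrt(15)*b/6)


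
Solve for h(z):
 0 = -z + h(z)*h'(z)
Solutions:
 h(z) = -sqrt(C1 + z^2)
 h(z) = sqrt(C1 + z^2)


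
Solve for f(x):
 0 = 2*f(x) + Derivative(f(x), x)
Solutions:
 f(x) = C1*exp(-2*x)


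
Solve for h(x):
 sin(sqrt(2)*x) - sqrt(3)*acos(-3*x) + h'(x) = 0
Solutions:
 h(x) = C1 + sqrt(3)*(x*acos(-3*x) + sqrt(1 - 9*x^2)/3) + sqrt(2)*cos(sqrt(2)*x)/2


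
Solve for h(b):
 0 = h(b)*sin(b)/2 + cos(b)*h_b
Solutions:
 h(b) = C1*sqrt(cos(b))


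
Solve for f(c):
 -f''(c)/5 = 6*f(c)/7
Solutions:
 f(c) = C1*sin(sqrt(210)*c/7) + C2*cos(sqrt(210)*c/7)


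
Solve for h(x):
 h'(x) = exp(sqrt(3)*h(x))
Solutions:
 h(x) = sqrt(3)*(2*log(-1/(C1 + x)) - log(3))/6


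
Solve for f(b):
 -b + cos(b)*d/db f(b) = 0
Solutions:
 f(b) = C1 + Integral(b/cos(b), b)


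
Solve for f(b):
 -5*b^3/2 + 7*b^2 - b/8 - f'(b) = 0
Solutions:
 f(b) = C1 - 5*b^4/8 + 7*b^3/3 - b^2/16


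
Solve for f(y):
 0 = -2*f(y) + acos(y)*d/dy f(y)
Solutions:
 f(y) = C1*exp(2*Integral(1/acos(y), y))


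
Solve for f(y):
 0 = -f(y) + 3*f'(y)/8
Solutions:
 f(y) = C1*exp(8*y/3)


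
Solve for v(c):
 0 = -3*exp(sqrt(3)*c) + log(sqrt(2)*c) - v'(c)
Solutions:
 v(c) = C1 + c*log(c) + c*(-1 + log(2)/2) - sqrt(3)*exp(sqrt(3)*c)


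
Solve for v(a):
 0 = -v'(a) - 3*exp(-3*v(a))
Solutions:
 v(a) = log(C1 - 9*a)/3
 v(a) = log((-3^(1/3) - 3^(5/6)*I)*(C1 - 3*a)^(1/3)/2)
 v(a) = log((-3^(1/3) + 3^(5/6)*I)*(C1 - 3*a)^(1/3)/2)


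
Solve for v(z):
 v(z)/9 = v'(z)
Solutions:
 v(z) = C1*exp(z/9)


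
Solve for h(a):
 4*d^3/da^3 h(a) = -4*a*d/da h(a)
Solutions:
 h(a) = C1 + Integral(C2*airyai(-a) + C3*airybi(-a), a)


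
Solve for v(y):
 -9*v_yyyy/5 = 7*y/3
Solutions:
 v(y) = C1 + C2*y + C3*y^2 + C4*y^3 - 7*y^5/648


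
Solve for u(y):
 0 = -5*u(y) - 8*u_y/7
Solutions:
 u(y) = C1*exp(-35*y/8)


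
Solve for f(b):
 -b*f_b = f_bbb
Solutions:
 f(b) = C1 + Integral(C2*airyai(-b) + C3*airybi(-b), b)


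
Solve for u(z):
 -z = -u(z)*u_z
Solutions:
 u(z) = -sqrt(C1 + z^2)
 u(z) = sqrt(C1 + z^2)


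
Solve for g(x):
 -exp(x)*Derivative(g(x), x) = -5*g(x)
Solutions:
 g(x) = C1*exp(-5*exp(-x))


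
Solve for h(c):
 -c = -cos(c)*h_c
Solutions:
 h(c) = C1 + Integral(c/cos(c), c)


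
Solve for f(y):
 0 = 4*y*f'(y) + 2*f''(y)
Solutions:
 f(y) = C1 + C2*erf(y)


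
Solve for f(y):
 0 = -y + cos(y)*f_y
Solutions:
 f(y) = C1 + Integral(y/cos(y), y)


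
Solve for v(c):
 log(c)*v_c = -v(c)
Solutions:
 v(c) = C1*exp(-li(c))


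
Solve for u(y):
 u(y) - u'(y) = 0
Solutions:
 u(y) = C1*exp(y)


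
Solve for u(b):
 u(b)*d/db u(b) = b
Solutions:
 u(b) = -sqrt(C1 + b^2)
 u(b) = sqrt(C1 + b^2)


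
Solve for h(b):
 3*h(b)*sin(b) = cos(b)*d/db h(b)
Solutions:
 h(b) = C1/cos(b)^3


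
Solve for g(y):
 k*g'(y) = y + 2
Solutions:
 g(y) = C1 + y^2/(2*k) + 2*y/k


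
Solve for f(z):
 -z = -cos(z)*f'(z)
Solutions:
 f(z) = C1 + Integral(z/cos(z), z)


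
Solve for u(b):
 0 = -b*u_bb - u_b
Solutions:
 u(b) = C1 + C2*log(b)


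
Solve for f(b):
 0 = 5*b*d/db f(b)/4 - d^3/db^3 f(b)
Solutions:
 f(b) = C1 + Integral(C2*airyai(10^(1/3)*b/2) + C3*airybi(10^(1/3)*b/2), b)


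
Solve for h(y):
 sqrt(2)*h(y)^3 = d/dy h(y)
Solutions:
 h(y) = -sqrt(2)*sqrt(-1/(C1 + sqrt(2)*y))/2
 h(y) = sqrt(2)*sqrt(-1/(C1 + sqrt(2)*y))/2


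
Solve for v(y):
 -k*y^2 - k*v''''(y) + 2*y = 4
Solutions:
 v(y) = C1 + C2*y + C3*y^2 + C4*y^3 - y^6/360 + y^5/(60*k) - y^4/(6*k)


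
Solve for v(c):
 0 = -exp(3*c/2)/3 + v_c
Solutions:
 v(c) = C1 + 2*exp(3*c/2)/9


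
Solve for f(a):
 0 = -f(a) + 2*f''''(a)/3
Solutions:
 f(a) = C1*exp(-2^(3/4)*3^(1/4)*a/2) + C2*exp(2^(3/4)*3^(1/4)*a/2) + C3*sin(2^(3/4)*3^(1/4)*a/2) + C4*cos(2^(3/4)*3^(1/4)*a/2)


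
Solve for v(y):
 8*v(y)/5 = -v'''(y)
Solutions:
 v(y) = C3*exp(-2*5^(2/3)*y/5) + (C1*sin(sqrt(3)*5^(2/3)*y/5) + C2*cos(sqrt(3)*5^(2/3)*y/5))*exp(5^(2/3)*y/5)


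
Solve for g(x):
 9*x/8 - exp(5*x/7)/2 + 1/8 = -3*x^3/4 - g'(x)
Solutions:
 g(x) = C1 - 3*x^4/16 - 9*x^2/16 - x/8 + 7*exp(5*x/7)/10


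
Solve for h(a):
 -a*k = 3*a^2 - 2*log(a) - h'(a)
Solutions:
 h(a) = C1 + a^3 + a^2*k/2 - 2*a*log(a) + 2*a


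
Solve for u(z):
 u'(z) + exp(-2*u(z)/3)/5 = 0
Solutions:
 u(z) = 3*log(-sqrt(C1 - z)) - 3*log(15) + 3*log(30)/2
 u(z) = 3*log(C1 - z)/2 - 3*log(15) + 3*log(30)/2


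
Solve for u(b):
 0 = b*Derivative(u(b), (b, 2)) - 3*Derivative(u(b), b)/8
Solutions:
 u(b) = C1 + C2*b^(11/8)


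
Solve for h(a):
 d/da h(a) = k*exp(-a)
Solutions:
 h(a) = C1 - k*exp(-a)


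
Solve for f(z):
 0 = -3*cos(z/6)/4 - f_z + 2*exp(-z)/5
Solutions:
 f(z) = C1 - 9*sin(z/6)/2 - 2*exp(-z)/5


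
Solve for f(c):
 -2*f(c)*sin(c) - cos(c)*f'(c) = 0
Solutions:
 f(c) = C1*cos(c)^2


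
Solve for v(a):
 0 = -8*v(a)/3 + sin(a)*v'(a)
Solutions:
 v(a) = C1*(cos(a) - 1)^(4/3)/(cos(a) + 1)^(4/3)


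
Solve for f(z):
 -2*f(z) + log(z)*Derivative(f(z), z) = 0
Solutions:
 f(z) = C1*exp(2*li(z))


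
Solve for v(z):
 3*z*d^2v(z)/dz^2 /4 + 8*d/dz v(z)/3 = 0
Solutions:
 v(z) = C1 + C2/z^(23/9)


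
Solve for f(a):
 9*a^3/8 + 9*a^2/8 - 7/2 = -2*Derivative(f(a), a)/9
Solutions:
 f(a) = C1 - 81*a^4/64 - 27*a^3/16 + 63*a/4


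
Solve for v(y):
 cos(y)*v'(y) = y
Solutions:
 v(y) = C1 + Integral(y/cos(y), y)


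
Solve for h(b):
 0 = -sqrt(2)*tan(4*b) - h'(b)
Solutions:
 h(b) = C1 + sqrt(2)*log(cos(4*b))/4


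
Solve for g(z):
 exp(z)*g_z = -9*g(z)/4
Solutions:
 g(z) = C1*exp(9*exp(-z)/4)


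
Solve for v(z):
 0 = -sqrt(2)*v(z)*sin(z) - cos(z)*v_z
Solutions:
 v(z) = C1*cos(z)^(sqrt(2))


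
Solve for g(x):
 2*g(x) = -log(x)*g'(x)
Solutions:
 g(x) = C1*exp(-2*li(x))


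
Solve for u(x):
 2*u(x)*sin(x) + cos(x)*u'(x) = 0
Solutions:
 u(x) = C1*cos(x)^2


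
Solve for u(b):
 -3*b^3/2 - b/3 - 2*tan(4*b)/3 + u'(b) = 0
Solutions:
 u(b) = C1 + 3*b^4/8 + b^2/6 - log(cos(4*b))/6


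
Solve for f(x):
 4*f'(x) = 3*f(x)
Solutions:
 f(x) = C1*exp(3*x/4)


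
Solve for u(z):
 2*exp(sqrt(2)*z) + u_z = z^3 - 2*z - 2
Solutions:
 u(z) = C1 + z^4/4 - z^2 - 2*z - sqrt(2)*exp(sqrt(2)*z)


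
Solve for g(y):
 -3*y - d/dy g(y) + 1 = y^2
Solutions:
 g(y) = C1 - y^3/3 - 3*y^2/2 + y


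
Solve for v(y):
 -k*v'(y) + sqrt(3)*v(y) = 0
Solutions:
 v(y) = C1*exp(sqrt(3)*y/k)


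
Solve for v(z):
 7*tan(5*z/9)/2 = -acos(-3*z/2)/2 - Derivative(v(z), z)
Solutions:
 v(z) = C1 - z*acos(-3*z/2)/2 - sqrt(4 - 9*z^2)/6 + 63*log(cos(5*z/9))/10


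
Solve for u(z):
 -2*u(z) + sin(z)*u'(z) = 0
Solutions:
 u(z) = C1*(cos(z) - 1)/(cos(z) + 1)


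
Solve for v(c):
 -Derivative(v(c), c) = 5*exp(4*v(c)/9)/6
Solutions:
 v(c) = 9*log(-(1/(C1 + 10*c))^(1/4)) + 27*log(3)/4
 v(c) = 9*log(1/(C1 + 10*c))/4 + 27*log(3)/4
 v(c) = 9*log(-I*(1/(C1 + 10*c))^(1/4)) + 27*log(3)/4
 v(c) = 9*log(I*(1/(C1 + 10*c))^(1/4)) + 27*log(3)/4


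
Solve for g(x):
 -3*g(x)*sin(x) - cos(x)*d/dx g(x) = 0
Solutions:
 g(x) = C1*cos(x)^3


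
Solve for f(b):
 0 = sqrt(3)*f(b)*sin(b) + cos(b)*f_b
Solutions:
 f(b) = C1*cos(b)^(sqrt(3))


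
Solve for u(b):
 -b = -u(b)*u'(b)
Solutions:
 u(b) = -sqrt(C1 + b^2)
 u(b) = sqrt(C1 + b^2)


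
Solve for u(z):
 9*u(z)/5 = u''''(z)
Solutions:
 u(z) = C1*exp(-sqrt(3)*5^(3/4)*z/5) + C2*exp(sqrt(3)*5^(3/4)*z/5) + C3*sin(sqrt(3)*5^(3/4)*z/5) + C4*cos(sqrt(3)*5^(3/4)*z/5)


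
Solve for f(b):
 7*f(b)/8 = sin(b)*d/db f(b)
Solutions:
 f(b) = C1*(cos(b) - 1)^(7/16)/(cos(b) + 1)^(7/16)


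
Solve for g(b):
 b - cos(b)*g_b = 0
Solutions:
 g(b) = C1 + Integral(b/cos(b), b)


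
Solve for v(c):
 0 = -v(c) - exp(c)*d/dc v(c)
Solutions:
 v(c) = C1*exp(exp(-c))


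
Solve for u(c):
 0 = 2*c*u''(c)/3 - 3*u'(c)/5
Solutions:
 u(c) = C1 + C2*c^(19/10)


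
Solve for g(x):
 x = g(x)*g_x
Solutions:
 g(x) = -sqrt(C1 + x^2)
 g(x) = sqrt(C1 + x^2)


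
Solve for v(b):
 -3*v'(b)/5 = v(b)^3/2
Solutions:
 v(b) = -sqrt(3)*sqrt(-1/(C1 - 5*b))
 v(b) = sqrt(3)*sqrt(-1/(C1 - 5*b))


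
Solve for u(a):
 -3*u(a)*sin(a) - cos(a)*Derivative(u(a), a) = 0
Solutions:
 u(a) = C1*cos(a)^3


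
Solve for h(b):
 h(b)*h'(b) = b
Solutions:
 h(b) = -sqrt(C1 + b^2)
 h(b) = sqrt(C1 + b^2)


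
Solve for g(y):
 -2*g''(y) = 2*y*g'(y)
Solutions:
 g(y) = C1 + C2*erf(sqrt(2)*y/2)


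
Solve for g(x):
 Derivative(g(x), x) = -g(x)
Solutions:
 g(x) = C1*exp(-x)


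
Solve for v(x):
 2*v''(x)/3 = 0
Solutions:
 v(x) = C1 + C2*x


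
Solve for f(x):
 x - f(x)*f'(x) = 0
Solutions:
 f(x) = -sqrt(C1 + x^2)
 f(x) = sqrt(C1 + x^2)


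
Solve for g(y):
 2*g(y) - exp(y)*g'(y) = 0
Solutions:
 g(y) = C1*exp(-2*exp(-y))


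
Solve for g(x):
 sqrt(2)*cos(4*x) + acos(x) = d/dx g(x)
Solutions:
 g(x) = C1 + x*acos(x) - sqrt(1 - x^2) + sqrt(2)*sin(4*x)/4


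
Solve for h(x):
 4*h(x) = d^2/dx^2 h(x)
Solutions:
 h(x) = C1*exp(-2*x) + C2*exp(2*x)


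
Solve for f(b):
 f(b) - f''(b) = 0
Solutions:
 f(b) = C1*exp(-b) + C2*exp(b)


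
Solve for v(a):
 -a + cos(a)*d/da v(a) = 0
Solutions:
 v(a) = C1 + Integral(a/cos(a), a)


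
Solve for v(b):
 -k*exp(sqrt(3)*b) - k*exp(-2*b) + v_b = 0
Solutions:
 v(b) = C1 + sqrt(3)*k*exp(sqrt(3)*b)/3 - k*exp(-2*b)/2


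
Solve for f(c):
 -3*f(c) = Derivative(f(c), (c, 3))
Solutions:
 f(c) = C3*exp(-3^(1/3)*c) + (C1*sin(3^(5/6)*c/2) + C2*cos(3^(5/6)*c/2))*exp(3^(1/3)*c/2)


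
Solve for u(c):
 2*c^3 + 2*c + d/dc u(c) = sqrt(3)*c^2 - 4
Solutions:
 u(c) = C1 - c^4/2 + sqrt(3)*c^3/3 - c^2 - 4*c


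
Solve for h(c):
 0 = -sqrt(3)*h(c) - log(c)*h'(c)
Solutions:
 h(c) = C1*exp(-sqrt(3)*li(c))


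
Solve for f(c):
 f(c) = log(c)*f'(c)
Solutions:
 f(c) = C1*exp(li(c))


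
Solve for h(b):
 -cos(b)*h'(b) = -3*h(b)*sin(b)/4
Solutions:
 h(b) = C1/cos(b)^(3/4)


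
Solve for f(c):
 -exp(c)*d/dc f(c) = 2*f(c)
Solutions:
 f(c) = C1*exp(2*exp(-c))


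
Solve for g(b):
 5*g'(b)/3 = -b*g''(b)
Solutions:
 g(b) = C1 + C2/b^(2/3)


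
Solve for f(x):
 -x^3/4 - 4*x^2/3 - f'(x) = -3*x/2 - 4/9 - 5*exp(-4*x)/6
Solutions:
 f(x) = C1 - x^4/16 - 4*x^3/9 + 3*x^2/4 + 4*x/9 - 5*exp(-4*x)/24


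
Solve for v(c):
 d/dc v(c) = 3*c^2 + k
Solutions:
 v(c) = C1 + c^3 + c*k


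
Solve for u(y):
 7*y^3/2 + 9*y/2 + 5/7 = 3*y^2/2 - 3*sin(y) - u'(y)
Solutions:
 u(y) = C1 - 7*y^4/8 + y^3/2 - 9*y^2/4 - 5*y/7 + 3*cos(y)


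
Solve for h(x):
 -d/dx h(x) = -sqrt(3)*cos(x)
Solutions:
 h(x) = C1 + sqrt(3)*sin(x)


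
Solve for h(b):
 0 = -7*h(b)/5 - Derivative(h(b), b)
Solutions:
 h(b) = C1*exp(-7*b/5)


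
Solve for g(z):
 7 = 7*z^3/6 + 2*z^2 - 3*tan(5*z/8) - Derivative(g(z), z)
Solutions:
 g(z) = C1 + 7*z^4/24 + 2*z^3/3 - 7*z + 24*log(cos(5*z/8))/5


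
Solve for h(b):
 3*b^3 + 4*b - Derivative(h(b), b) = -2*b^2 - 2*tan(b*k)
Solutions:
 h(b) = C1 + 3*b^4/4 + 2*b^3/3 + 2*b^2 + 2*Piecewise((-log(cos(b*k))/k, Ne(k, 0)), (0, True))


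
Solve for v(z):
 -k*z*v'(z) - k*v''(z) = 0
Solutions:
 v(z) = C1 + C2*erf(sqrt(2)*z/2)


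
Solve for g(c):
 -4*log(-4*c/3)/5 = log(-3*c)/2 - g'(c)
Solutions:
 g(c) = C1 + 13*c*log(-c)/10 + c*(-13 - 3*log(3) + 16*log(2))/10


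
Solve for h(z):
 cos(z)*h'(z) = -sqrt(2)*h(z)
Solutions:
 h(z) = C1*(sin(z) - 1)^(sqrt(2)/2)/(sin(z) + 1)^(sqrt(2)/2)


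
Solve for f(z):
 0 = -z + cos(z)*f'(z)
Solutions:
 f(z) = C1 + Integral(z/cos(z), z)


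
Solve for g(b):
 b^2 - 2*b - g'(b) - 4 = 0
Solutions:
 g(b) = C1 + b^3/3 - b^2 - 4*b


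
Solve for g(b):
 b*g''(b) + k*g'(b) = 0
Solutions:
 g(b) = C1 + b^(1 - re(k))*(C2*sin(log(b)*Abs(im(k))) + C3*cos(log(b)*im(k)))


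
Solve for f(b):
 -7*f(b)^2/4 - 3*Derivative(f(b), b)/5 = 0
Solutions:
 f(b) = 12/(C1 + 35*b)


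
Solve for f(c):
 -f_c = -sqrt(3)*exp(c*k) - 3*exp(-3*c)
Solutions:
 f(c) = C1 - exp(-3*c) + sqrt(3)*exp(c*k)/k


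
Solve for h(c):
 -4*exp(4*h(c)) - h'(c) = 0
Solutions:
 h(c) = log(-I*(1/(C1 + 16*c))^(1/4))
 h(c) = log(I*(1/(C1 + 16*c))^(1/4))
 h(c) = log(-(1/(C1 + 16*c))^(1/4))
 h(c) = log(1/(C1 + 16*c))/4


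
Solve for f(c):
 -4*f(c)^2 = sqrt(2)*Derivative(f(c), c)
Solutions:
 f(c) = 1/(C1 + 2*sqrt(2)*c)


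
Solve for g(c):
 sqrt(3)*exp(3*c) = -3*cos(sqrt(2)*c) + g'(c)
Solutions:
 g(c) = C1 + sqrt(3)*exp(3*c)/3 + 3*sqrt(2)*sin(sqrt(2)*c)/2


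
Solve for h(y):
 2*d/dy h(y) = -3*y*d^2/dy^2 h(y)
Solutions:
 h(y) = C1 + C2*y^(1/3)


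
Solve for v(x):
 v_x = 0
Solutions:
 v(x) = C1


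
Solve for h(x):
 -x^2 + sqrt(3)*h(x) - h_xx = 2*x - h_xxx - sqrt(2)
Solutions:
 h(x) = C1*exp(x*((-1 + sqrt(-4 + (-2 + 27*sqrt(3))^2)/2 + 27*sqrt(3)/2)^(-1/3) + 2 + (-1 + sqrt(-4 + (-2 + 27*sqrt(3))^2)/2 + 27*sqrt(3)/2)^(1/3))/6)*sin(sqrt(3)*x*(-(-1 + sqrt(-4 + (-2 + 27*sqrt(3))^2)/2 + 27*sqrt(3)/2)^(1/3) + (-1 + sqrt(-4 + (-2 + 27*sqrt(3))^2)/2 + 27*sqrt(3)/2)^(-1/3))/6) + C2*exp(x*((-1 + sqrt(-4 + (-2 + 27*sqrt(3))^2)/2 + 27*sqrt(3)/2)^(-1/3) + 2 + (-1 + sqrt(-4 + (-2 + 27*sqrt(3))^2)/2 + 27*sqrt(3)/2)^(1/3))/6)*cos(sqrt(3)*x*(-(-1 + sqrt(-4 + (-2 + 27*sqrt(3))^2)/2 + 27*sqrt(3)/2)^(1/3) + (-1 + sqrt(-4 + (-2 + 27*sqrt(3))^2)/2 + 27*sqrt(3)/2)^(-1/3))/6) + C3*exp(x*(-(-1 + sqrt(-4 + (-2 + 27*sqrt(3))^2)/2 + 27*sqrt(3)/2)^(1/3) - 1/(-1 + sqrt(-4 + (-2 + 27*sqrt(3))^2)/2 + 27*sqrt(3)/2)^(1/3) + 1)/3) + sqrt(3)*x^2/3 + 2*sqrt(3)*x/3 - sqrt(6)/3 + 2/3


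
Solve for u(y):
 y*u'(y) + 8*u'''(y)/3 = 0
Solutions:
 u(y) = C1 + Integral(C2*airyai(-3^(1/3)*y/2) + C3*airybi(-3^(1/3)*y/2), y)


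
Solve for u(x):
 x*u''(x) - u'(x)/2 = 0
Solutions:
 u(x) = C1 + C2*x^(3/2)


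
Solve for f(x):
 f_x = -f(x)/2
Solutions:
 f(x) = C1*exp(-x/2)


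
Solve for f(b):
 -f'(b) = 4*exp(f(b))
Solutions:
 f(b) = log(1/(C1 + 4*b))


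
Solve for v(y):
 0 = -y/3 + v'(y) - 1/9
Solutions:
 v(y) = C1 + y^2/6 + y/9


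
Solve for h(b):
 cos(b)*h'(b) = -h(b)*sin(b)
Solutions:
 h(b) = C1*cos(b)


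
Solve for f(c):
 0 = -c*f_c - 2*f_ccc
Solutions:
 f(c) = C1 + Integral(C2*airyai(-2^(2/3)*c/2) + C3*airybi(-2^(2/3)*c/2), c)


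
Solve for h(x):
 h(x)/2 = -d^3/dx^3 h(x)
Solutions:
 h(x) = C3*exp(-2^(2/3)*x/2) + (C1*sin(2^(2/3)*sqrt(3)*x/4) + C2*cos(2^(2/3)*sqrt(3)*x/4))*exp(2^(2/3)*x/4)


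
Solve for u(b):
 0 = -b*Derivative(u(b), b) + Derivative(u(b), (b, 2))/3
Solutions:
 u(b) = C1 + C2*erfi(sqrt(6)*b/2)


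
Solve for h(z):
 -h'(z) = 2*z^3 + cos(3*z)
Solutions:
 h(z) = C1 - z^4/2 - sin(3*z)/3


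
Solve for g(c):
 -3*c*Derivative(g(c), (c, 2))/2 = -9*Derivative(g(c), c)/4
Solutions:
 g(c) = C1 + C2*c^(5/2)


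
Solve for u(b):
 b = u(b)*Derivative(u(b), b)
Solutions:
 u(b) = -sqrt(C1 + b^2)
 u(b) = sqrt(C1 + b^2)


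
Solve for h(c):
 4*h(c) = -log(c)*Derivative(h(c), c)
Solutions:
 h(c) = C1*exp(-4*li(c))


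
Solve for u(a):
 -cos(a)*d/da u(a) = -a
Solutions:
 u(a) = C1 + Integral(a/cos(a), a)


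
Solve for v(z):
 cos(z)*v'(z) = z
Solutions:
 v(z) = C1 + Integral(z/cos(z), z)


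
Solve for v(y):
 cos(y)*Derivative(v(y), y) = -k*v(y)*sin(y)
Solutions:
 v(y) = C1*exp(k*log(cos(y)))


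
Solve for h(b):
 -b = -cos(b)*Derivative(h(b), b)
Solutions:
 h(b) = C1 + Integral(b/cos(b), b)


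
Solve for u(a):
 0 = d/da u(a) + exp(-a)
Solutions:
 u(a) = C1 + exp(-a)


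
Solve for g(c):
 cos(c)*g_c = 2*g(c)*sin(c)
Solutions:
 g(c) = C1/cos(c)^2


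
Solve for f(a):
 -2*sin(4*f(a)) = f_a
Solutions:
 f(a) = -acos((-C1 - exp(16*a))/(C1 - exp(16*a)))/4 + pi/2
 f(a) = acos((-C1 - exp(16*a))/(C1 - exp(16*a)))/4


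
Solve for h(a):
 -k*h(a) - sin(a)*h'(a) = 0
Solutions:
 h(a) = C1*exp(k*(-log(cos(a) - 1) + log(cos(a) + 1))/2)


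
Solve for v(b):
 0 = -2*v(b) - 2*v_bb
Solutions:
 v(b) = C1*sin(b) + C2*cos(b)


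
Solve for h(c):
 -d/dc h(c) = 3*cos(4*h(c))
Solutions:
 h(c) = -asin((C1 + exp(24*c))/(C1 - exp(24*c)))/4 + pi/4
 h(c) = asin((C1 + exp(24*c))/(C1 - exp(24*c)))/4


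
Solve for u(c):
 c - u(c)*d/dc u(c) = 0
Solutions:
 u(c) = -sqrt(C1 + c^2)
 u(c) = sqrt(C1 + c^2)


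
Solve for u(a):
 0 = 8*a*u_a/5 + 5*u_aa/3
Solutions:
 u(a) = C1 + C2*erf(2*sqrt(3)*a/5)


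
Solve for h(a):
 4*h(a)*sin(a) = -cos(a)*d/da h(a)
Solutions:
 h(a) = C1*cos(a)^4


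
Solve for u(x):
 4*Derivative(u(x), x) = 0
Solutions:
 u(x) = C1


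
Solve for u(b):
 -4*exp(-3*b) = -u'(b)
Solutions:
 u(b) = C1 - 4*exp(-3*b)/3


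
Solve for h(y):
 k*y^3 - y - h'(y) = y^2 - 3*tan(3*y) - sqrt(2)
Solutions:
 h(y) = C1 + k*y^4/4 - y^3/3 - y^2/2 + sqrt(2)*y - log(cos(3*y))


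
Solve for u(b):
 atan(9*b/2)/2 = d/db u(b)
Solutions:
 u(b) = C1 + b*atan(9*b/2)/2 - log(81*b^2 + 4)/18


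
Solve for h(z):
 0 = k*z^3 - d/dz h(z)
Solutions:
 h(z) = C1 + k*z^4/4


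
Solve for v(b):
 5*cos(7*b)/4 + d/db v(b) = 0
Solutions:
 v(b) = C1 - 5*sin(7*b)/28


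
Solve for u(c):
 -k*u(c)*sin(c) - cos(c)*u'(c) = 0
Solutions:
 u(c) = C1*exp(k*log(cos(c)))


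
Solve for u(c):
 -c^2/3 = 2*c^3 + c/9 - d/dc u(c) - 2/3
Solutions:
 u(c) = C1 + c^4/2 + c^3/9 + c^2/18 - 2*c/3


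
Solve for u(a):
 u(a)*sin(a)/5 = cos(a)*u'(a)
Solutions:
 u(a) = C1/cos(a)^(1/5)


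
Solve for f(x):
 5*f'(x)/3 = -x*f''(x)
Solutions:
 f(x) = C1 + C2/x^(2/3)


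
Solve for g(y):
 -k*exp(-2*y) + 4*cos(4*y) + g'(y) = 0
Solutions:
 g(y) = C1 - k*exp(-2*y)/2 - sin(4*y)


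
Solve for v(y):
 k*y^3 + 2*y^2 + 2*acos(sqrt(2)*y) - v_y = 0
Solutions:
 v(y) = C1 + k*y^4/4 + 2*y^3/3 + 2*y*acos(sqrt(2)*y) - sqrt(2)*sqrt(1 - 2*y^2)


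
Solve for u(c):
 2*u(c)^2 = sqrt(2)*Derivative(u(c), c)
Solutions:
 u(c) = -1/(C1 + sqrt(2)*c)


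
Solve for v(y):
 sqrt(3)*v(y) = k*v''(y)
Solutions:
 v(y) = C1*exp(-3^(1/4)*y*sqrt(1/k)) + C2*exp(3^(1/4)*y*sqrt(1/k))


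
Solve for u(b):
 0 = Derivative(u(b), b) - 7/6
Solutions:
 u(b) = C1 + 7*b/6


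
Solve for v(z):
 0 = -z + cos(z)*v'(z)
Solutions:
 v(z) = C1 + Integral(z/cos(z), z)


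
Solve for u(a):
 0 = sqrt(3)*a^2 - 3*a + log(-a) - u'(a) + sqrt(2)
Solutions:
 u(a) = C1 + sqrt(3)*a^3/3 - 3*a^2/2 + a*log(-a) + a*(-1 + sqrt(2))


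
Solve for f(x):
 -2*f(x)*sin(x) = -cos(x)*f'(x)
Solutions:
 f(x) = C1/cos(x)^2


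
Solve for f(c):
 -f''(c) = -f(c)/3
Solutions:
 f(c) = C1*exp(-sqrt(3)*c/3) + C2*exp(sqrt(3)*c/3)


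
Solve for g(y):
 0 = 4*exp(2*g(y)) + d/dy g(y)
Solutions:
 g(y) = log(-sqrt(-1/(C1 - 4*y))) - log(2)/2
 g(y) = log(-1/(C1 - 4*y))/2 - log(2)/2


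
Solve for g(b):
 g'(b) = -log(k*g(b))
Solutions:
 li(k*g(b))/k = C1 - b


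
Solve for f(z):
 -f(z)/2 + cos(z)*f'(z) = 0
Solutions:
 f(z) = C1*(sin(z) + 1)^(1/4)/(sin(z) - 1)^(1/4)


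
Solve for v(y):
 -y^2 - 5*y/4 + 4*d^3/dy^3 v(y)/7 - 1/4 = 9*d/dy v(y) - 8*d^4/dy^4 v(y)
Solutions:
 v(y) = C1 + C2*exp(-y*(2*2^(1/3)/(63*sqrt(1750245) + 83347)^(1/3) + 4 + 2^(2/3)*(63*sqrt(1750245) + 83347)^(1/3))/168)*sin(2^(1/3)*sqrt(3)*y*(-2^(1/3)*(63*sqrt(1750245) + 83347)^(1/3) + 2/(63*sqrt(1750245) + 83347)^(1/3))/168) + C3*exp(-y*(2*2^(1/3)/(63*sqrt(1750245) + 83347)^(1/3) + 4 + 2^(2/3)*(63*sqrt(1750245) + 83347)^(1/3))/168)*cos(2^(1/3)*sqrt(3)*y*(-2^(1/3)*(63*sqrt(1750245) + 83347)^(1/3) + 2/(63*sqrt(1750245) + 83347)^(1/3))/168) + C4*exp(y*(-2 + 2*2^(1/3)/(63*sqrt(1750245) + 83347)^(1/3) + 2^(2/3)*(63*sqrt(1750245) + 83347)^(1/3))/84) - y^3/27 - 5*y^2/72 - 95*y/2268


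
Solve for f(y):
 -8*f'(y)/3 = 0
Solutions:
 f(y) = C1


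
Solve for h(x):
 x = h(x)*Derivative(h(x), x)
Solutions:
 h(x) = -sqrt(C1 + x^2)
 h(x) = sqrt(C1 + x^2)


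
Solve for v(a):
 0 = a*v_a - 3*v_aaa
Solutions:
 v(a) = C1 + Integral(C2*airyai(3^(2/3)*a/3) + C3*airybi(3^(2/3)*a/3), a)


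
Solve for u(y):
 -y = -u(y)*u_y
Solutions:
 u(y) = -sqrt(C1 + y^2)
 u(y) = sqrt(C1 + y^2)


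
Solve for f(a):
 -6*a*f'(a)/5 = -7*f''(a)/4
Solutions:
 f(a) = C1 + C2*erfi(2*sqrt(105)*a/35)


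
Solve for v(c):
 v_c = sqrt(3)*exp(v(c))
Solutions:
 v(c) = log(-1/(C1 + sqrt(3)*c))


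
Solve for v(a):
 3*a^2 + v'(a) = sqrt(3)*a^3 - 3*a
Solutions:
 v(a) = C1 + sqrt(3)*a^4/4 - a^3 - 3*a^2/2


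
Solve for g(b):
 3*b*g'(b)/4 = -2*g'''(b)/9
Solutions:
 g(b) = C1 + Integral(C2*airyai(-3*b/2) + C3*airybi(-3*b/2), b)


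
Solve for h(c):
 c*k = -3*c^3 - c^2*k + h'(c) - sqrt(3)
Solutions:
 h(c) = C1 + 3*c^4/4 + c^3*k/3 + c^2*k/2 + sqrt(3)*c


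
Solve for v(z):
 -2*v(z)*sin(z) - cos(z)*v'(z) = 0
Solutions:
 v(z) = C1*cos(z)^2


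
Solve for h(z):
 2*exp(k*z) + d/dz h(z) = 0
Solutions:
 h(z) = C1 - 2*exp(k*z)/k


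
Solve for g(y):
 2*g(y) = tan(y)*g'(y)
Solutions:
 g(y) = C1*sin(y)^2


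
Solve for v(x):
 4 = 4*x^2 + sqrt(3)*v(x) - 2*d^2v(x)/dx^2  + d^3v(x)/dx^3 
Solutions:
 v(x) = C1*exp(x*(4/(-8 + sqrt(-256 + (-16 + 27*sqrt(3))^2)/2 + 27*sqrt(3)/2)^(1/3) + (-8 + sqrt(-256 + (-16 + 27*sqrt(3))^2)/2 + 27*sqrt(3)/2)^(1/3) + 4)/6)*sin(sqrt(3)*x*(-(-8 + sqrt(-256 + (-16 + 27*sqrt(3))^2)/2 + 27*sqrt(3)/2)^(1/3) + 4/(-8 + sqrt(-256 + (-16 + 27*sqrt(3))^2)/2 + 27*sqrt(3)/2)^(1/3))/6) + C2*exp(x*(4/(-8 + sqrt(-256 + (-16 + 27*sqrt(3))^2)/2 + 27*sqrt(3)/2)^(1/3) + (-8 + sqrt(-256 + (-16 + 27*sqrt(3))^2)/2 + 27*sqrt(3)/2)^(1/3) + 4)/6)*cos(sqrt(3)*x*(-(-8 + sqrt(-256 + (-16 + 27*sqrt(3))^2)/2 + 27*sqrt(3)/2)^(1/3) + 4/(-8 + sqrt(-256 + (-16 + 27*sqrt(3))^2)/2 + 27*sqrt(3)/2)^(1/3))/6) + C3*exp(x*(-(-8 + sqrt(-256 + (-16 + 27*sqrt(3))^2)/2 + 27*sqrt(3)/2)^(1/3) - 4/(-8 + sqrt(-256 + (-16 + 27*sqrt(3))^2)/2 + 27*sqrt(3)/2)^(1/3) + 2)/3) - 4*sqrt(3)*x^2/3 - 16/3 + 4*sqrt(3)/3


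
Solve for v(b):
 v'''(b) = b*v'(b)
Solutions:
 v(b) = C1 + Integral(C2*airyai(b) + C3*airybi(b), b)


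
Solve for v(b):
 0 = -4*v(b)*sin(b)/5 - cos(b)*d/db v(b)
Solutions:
 v(b) = C1*cos(b)^(4/5)


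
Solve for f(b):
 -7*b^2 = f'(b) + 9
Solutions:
 f(b) = C1 - 7*b^3/3 - 9*b


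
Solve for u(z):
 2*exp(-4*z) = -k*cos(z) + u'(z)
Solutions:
 u(z) = C1 + k*sin(z) - exp(-4*z)/2


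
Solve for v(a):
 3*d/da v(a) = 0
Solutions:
 v(a) = C1


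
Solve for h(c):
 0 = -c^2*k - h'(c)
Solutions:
 h(c) = C1 - c^3*k/3


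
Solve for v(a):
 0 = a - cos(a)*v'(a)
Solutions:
 v(a) = C1 + Integral(a/cos(a), a)


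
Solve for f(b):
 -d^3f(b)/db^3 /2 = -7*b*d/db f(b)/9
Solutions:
 f(b) = C1 + Integral(C2*airyai(42^(1/3)*b/3) + C3*airybi(42^(1/3)*b/3), b)


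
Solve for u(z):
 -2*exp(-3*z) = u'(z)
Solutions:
 u(z) = C1 + 2*exp(-3*z)/3


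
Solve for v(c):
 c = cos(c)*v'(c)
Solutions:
 v(c) = C1 + Integral(c/cos(c), c)


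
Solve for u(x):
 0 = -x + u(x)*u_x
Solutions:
 u(x) = -sqrt(C1 + x^2)
 u(x) = sqrt(C1 + x^2)


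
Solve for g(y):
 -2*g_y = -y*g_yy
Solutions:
 g(y) = C1 + C2*y^3


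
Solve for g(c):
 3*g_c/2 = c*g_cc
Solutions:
 g(c) = C1 + C2*c^(5/2)


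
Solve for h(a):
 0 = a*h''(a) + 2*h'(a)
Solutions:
 h(a) = C1 + C2/a


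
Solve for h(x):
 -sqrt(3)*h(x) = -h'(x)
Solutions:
 h(x) = C1*exp(sqrt(3)*x)


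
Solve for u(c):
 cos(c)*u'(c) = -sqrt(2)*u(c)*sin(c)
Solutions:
 u(c) = C1*cos(c)^(sqrt(2))


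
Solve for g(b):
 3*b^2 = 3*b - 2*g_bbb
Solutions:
 g(b) = C1 + C2*b + C3*b^2 - b^5/40 + b^4/16


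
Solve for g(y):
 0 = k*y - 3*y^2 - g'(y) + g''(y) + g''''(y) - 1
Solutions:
 g(y) = C1 + C2*exp(-y*(-2*18^(1/3)/(9 + sqrt(93))^(1/3) + 12^(1/3)*(9 + sqrt(93))^(1/3))/12)*sin(2^(1/3)*3^(1/6)*y*(6/(9 + sqrt(93))^(1/3) + 2^(1/3)*3^(2/3)*(9 + sqrt(93))^(1/3))/12) + C3*exp(-y*(-2*18^(1/3)/(9 + sqrt(93))^(1/3) + 12^(1/3)*(9 + sqrt(93))^(1/3))/12)*cos(2^(1/3)*3^(1/6)*y*(6/(9 + sqrt(93))^(1/3) + 2^(1/3)*3^(2/3)*(9 + sqrt(93))^(1/3))/12) + C4*exp(y*(-2*18^(1/3)/(9 + sqrt(93))^(1/3) + 12^(1/3)*(9 + sqrt(93))^(1/3))/6) + k*y^2/2 + k*y - y^3 - 3*y^2 - 7*y


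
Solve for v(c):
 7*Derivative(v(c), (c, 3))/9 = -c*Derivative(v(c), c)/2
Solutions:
 v(c) = C1 + Integral(C2*airyai(-42^(2/3)*c/14) + C3*airybi(-42^(2/3)*c/14), c)


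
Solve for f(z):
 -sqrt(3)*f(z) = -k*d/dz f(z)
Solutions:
 f(z) = C1*exp(sqrt(3)*z/k)


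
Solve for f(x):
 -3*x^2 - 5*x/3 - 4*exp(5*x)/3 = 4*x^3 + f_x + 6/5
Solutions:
 f(x) = C1 - x^4 - x^3 - 5*x^2/6 - 6*x/5 - 4*exp(5*x)/15


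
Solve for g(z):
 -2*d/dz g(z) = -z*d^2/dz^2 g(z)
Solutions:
 g(z) = C1 + C2*z^3


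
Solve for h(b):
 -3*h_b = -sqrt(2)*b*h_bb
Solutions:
 h(b) = C1 + C2*b^(1 + 3*sqrt(2)/2)


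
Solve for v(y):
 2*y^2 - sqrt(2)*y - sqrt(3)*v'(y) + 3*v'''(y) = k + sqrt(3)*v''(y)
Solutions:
 v(y) = C1 + C2*exp(sqrt(3)*y*(1 - sqrt(1 + 4*sqrt(3)))/6) + C3*exp(sqrt(3)*y*(1 + sqrt(1 + 4*sqrt(3)))/6) - sqrt(3)*k*y/3 + 2*sqrt(3)*y^3/9 - 2*sqrt(3)*y^2/3 - sqrt(6)*y^2/6 + sqrt(6)*y/3 + 4*sqrt(3)*y/3 + 4*y


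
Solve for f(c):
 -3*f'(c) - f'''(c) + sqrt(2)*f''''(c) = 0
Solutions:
 f(c) = C1 + C2*exp(c*(-2^(1/3)*(9*sqrt(166) + 82*sqrt(2))^(1/3) - 2^(2/3)/(9*sqrt(166) + 82*sqrt(2))^(1/3) + 2*sqrt(2))/12)*sin(2^(1/3)*sqrt(3)*c*(-(9*sqrt(166) + 82*sqrt(2))^(1/3) + 2^(1/3)/(9*sqrt(166) + 82*sqrt(2))^(1/3))/12) + C3*exp(c*(-2^(1/3)*(9*sqrt(166) + 82*sqrt(2))^(1/3) - 2^(2/3)/(9*sqrt(166) + 82*sqrt(2))^(1/3) + 2*sqrt(2))/12)*cos(2^(1/3)*sqrt(3)*c*(-(9*sqrt(166) + 82*sqrt(2))^(1/3) + 2^(1/3)/(9*sqrt(166) + 82*sqrt(2))^(1/3))/12) + C4*exp(c*(2^(2/3)/(9*sqrt(166) + 82*sqrt(2))^(1/3) + sqrt(2) + 2^(1/3)*(9*sqrt(166) + 82*sqrt(2))^(1/3))/6)
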